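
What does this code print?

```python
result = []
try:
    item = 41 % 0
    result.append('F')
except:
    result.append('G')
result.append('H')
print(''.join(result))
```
GH

Exception raised in try, caught by bare except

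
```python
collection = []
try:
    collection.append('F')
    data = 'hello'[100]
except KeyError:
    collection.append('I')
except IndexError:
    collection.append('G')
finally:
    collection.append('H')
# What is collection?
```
['F', 'G', 'H']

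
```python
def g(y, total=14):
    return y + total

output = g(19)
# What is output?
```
33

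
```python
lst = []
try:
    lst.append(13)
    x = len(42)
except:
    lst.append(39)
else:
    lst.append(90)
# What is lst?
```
[13, 39]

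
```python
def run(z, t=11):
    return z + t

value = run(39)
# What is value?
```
50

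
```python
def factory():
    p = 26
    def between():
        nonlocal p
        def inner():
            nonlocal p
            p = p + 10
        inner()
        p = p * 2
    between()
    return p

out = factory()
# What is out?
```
72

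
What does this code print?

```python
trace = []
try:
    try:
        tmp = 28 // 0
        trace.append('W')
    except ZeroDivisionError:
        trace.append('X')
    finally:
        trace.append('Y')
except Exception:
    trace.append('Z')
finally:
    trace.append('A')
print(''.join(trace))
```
XYA

Both finally blocks run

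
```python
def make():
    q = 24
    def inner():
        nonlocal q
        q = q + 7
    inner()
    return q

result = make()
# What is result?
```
31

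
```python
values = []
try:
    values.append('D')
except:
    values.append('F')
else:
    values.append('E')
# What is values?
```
['D', 'E']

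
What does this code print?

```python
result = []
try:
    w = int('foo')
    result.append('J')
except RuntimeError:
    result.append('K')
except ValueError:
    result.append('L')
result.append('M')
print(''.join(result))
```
LM

ValueError is caught by its specific handler, not RuntimeError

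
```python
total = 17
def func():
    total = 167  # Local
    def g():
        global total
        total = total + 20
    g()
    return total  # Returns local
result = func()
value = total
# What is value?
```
37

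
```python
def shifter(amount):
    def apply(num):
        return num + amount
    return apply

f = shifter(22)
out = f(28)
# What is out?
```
50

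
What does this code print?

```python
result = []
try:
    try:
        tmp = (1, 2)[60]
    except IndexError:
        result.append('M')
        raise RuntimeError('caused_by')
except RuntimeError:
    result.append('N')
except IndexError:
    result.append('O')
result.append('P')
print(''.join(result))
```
MNP

RuntimeError raised and caught, original IndexError not re-raised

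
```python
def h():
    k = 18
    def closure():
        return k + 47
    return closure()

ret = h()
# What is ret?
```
65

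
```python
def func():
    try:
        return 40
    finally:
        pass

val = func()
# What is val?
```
40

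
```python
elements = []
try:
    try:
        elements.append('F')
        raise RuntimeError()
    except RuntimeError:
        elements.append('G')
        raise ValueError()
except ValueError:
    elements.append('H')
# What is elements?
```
['F', 'G', 'H']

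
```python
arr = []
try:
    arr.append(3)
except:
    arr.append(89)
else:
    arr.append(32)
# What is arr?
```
[3, 32]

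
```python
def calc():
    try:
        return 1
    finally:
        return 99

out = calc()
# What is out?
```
99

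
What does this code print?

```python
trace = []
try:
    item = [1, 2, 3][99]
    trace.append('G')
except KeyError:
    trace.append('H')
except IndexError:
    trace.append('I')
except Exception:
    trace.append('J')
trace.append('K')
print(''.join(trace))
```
IK

IndexError matches before generic Exception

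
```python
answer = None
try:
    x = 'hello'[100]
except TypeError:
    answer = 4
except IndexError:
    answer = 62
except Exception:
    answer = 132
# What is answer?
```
62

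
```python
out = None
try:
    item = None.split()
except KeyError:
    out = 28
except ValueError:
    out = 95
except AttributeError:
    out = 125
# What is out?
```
125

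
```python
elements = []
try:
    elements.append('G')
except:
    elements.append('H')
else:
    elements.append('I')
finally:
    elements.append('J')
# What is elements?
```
['G', 'I', 'J']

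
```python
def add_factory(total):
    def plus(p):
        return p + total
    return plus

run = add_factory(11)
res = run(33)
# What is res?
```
44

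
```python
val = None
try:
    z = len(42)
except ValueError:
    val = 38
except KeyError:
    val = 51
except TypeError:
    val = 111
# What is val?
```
111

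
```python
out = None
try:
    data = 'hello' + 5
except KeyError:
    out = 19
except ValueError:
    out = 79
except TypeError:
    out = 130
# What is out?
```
130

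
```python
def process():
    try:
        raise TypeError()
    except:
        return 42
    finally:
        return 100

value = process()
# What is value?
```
100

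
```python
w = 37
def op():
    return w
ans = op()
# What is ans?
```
37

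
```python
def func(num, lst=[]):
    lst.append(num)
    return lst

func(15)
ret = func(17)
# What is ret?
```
[15, 17]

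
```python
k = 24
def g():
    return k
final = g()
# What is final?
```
24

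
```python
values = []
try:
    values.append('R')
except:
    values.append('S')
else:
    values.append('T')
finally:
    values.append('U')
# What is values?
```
['R', 'T', 'U']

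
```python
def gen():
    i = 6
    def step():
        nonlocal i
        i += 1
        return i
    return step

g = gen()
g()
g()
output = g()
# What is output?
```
9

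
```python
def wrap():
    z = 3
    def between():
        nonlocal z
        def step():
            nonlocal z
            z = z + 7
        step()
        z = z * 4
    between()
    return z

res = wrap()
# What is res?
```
40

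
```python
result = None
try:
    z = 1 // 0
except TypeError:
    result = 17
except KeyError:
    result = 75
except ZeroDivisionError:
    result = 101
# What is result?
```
101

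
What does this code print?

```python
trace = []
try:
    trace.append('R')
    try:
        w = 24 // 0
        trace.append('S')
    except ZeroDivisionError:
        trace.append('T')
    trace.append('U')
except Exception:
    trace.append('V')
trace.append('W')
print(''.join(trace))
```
RTUW

Inner exception caught by inner handler, outer continues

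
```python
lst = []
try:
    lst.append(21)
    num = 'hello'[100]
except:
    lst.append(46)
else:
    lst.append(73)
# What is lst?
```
[21, 46]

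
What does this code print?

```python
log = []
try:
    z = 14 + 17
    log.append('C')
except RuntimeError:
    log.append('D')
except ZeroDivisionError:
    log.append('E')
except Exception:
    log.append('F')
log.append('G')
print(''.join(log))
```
CG

No exception, try block completes normally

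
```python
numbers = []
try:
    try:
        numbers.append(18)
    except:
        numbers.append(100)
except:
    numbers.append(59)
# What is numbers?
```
[18]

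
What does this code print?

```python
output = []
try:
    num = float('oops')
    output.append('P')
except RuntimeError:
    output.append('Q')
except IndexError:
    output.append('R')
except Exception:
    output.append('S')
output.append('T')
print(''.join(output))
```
ST

ValueError not specifically caught, falls to Exception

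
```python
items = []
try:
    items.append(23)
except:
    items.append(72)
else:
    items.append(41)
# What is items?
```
[23, 41]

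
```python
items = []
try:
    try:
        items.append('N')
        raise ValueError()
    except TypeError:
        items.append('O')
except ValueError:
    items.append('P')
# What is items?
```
['N', 'P']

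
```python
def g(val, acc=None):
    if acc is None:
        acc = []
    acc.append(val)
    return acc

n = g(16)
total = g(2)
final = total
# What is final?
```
[2]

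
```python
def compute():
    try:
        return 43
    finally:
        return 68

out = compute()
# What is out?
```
68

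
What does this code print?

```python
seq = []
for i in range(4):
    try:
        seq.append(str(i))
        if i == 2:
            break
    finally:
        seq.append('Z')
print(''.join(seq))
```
0Z1Z2Z

finally runs even when breaking out of loop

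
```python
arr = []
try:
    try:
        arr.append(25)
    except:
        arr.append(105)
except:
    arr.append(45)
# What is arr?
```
[25]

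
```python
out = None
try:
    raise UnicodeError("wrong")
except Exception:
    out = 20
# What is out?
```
20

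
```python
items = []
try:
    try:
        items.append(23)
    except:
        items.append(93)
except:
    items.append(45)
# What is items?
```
[23]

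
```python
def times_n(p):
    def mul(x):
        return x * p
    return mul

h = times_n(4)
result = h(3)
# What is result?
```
12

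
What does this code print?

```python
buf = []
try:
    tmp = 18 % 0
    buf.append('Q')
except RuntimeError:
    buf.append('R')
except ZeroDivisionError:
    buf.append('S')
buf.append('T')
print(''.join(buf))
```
ST

ZeroDivisionError is caught by its specific handler, not RuntimeError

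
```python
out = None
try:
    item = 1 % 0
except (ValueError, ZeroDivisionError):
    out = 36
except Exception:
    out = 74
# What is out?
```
36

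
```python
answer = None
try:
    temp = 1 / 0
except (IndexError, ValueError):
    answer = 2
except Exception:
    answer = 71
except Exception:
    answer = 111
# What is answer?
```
71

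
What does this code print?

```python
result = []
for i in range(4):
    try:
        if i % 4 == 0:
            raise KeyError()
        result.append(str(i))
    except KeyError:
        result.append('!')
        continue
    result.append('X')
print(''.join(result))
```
!1X2X3X

continue in except skips rest of loop body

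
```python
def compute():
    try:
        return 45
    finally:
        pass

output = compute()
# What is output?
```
45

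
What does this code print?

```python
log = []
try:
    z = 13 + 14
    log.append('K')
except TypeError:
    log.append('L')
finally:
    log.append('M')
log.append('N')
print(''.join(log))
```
KMN

finally runs after normal execution too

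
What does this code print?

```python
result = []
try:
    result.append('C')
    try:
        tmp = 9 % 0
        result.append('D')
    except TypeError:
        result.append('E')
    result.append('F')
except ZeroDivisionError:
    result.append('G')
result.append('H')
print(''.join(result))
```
CGH

Inner handler doesn't match, propagates to outer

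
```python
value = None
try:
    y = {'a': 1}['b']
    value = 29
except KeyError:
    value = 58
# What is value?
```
58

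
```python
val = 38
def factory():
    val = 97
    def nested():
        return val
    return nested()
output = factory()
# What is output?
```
97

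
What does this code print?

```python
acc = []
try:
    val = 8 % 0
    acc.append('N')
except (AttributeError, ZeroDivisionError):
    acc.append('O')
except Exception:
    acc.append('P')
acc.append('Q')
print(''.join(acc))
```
OQ

ZeroDivisionError matches tuple containing it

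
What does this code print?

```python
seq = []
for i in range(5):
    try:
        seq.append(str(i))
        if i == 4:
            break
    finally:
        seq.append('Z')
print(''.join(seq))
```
0Z1Z2Z3Z4Z

finally runs even when breaking out of loop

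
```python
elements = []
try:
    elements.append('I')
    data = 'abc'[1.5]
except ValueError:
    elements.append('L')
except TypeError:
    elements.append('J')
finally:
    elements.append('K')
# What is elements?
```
['I', 'J', 'K']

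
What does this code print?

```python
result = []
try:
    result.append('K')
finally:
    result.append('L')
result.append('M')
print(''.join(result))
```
KLM

try/finally without except, no exception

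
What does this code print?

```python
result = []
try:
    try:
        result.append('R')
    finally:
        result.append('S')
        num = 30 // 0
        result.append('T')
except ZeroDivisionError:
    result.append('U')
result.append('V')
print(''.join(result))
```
RSUV

Exception in inner finally caught by outer except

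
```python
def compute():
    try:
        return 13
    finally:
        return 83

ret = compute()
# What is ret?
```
83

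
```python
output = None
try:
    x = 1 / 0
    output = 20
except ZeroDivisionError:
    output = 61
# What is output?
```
61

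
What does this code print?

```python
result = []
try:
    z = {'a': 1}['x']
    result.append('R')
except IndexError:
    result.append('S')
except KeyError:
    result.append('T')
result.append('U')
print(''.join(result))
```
TU

KeyError is caught by its specific handler, not IndexError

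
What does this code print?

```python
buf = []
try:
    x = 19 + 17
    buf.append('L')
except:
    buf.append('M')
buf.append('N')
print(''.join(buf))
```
LN

No exception, try block completes normally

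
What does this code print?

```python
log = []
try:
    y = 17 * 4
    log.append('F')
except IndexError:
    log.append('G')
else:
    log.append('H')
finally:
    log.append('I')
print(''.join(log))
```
FHI

else runs before finally when no exception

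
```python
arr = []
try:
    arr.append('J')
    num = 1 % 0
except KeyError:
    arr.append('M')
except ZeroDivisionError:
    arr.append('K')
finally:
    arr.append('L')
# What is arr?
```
['J', 'K', 'L']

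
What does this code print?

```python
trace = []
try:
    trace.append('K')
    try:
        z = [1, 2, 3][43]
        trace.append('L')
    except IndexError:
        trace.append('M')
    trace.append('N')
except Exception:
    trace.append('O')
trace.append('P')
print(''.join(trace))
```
KMNP

Inner exception caught by inner handler, outer continues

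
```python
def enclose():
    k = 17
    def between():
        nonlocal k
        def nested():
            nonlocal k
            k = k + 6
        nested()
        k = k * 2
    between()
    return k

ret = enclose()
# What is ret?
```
46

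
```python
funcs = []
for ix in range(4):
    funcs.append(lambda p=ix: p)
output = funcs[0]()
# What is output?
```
0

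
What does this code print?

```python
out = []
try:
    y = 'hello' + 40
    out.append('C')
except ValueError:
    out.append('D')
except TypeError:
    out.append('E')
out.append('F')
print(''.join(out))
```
EF

TypeError is caught by its specific handler, not ValueError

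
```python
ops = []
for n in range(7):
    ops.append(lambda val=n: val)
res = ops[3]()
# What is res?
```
3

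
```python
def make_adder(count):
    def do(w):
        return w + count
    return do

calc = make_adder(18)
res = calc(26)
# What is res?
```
44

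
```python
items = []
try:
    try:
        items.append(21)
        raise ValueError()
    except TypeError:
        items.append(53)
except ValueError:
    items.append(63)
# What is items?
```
[21, 63]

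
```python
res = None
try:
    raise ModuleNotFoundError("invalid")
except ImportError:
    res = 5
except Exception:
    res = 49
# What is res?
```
5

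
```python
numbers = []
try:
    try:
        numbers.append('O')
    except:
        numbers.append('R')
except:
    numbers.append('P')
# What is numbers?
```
['O']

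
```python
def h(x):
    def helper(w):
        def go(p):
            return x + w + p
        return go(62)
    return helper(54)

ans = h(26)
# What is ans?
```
142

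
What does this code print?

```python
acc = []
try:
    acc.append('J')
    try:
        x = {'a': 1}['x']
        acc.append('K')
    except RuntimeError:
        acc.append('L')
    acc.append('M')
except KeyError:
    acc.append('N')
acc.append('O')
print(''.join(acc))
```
JNO

Inner handler doesn't match, propagates to outer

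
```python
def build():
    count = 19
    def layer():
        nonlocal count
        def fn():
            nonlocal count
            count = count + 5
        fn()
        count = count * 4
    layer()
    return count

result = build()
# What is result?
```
96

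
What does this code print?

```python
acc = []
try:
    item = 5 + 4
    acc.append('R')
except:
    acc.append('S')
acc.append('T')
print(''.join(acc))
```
RT

No exception, try block completes normally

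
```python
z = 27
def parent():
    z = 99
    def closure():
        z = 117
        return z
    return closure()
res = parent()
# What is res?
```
117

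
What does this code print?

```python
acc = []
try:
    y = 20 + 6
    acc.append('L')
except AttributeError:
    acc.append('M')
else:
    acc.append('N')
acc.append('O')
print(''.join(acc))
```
LNO

else block runs when no exception occurs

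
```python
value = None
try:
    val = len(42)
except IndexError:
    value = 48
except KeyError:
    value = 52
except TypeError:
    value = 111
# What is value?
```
111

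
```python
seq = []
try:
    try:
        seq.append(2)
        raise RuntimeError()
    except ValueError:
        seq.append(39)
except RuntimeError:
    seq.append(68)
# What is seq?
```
[2, 68]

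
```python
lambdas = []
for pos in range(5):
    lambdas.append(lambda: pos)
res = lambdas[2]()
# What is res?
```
4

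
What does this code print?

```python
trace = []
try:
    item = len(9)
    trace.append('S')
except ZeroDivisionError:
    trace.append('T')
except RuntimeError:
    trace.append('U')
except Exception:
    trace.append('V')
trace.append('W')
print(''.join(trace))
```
VW

TypeError not specifically caught, falls to Exception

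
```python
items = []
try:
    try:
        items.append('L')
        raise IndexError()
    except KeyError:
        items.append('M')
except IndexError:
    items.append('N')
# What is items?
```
['L', 'N']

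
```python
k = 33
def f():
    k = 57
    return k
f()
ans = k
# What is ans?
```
33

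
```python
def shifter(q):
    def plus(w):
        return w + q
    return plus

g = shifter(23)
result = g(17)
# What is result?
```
40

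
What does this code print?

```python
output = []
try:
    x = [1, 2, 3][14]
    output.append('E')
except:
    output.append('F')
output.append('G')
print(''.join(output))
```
FG

Exception raised in try, caught by bare except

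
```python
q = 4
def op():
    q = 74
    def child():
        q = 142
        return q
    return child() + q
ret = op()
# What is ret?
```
216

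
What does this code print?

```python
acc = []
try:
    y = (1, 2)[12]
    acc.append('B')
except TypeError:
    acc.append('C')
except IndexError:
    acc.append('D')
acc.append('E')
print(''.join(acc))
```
DE

IndexError is caught by its specific handler, not TypeError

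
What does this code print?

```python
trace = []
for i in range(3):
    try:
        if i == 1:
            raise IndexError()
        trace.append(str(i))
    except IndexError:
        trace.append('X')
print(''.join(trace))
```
0X2

Exception on i=1 caught, loop continues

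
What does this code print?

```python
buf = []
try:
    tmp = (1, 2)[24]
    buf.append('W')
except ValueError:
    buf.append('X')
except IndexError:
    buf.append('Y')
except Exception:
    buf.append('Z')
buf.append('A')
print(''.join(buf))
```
YA

IndexError matches before generic Exception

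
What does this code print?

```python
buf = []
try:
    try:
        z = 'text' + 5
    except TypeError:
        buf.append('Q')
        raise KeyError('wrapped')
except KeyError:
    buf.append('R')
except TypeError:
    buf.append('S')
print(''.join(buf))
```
QR

New KeyError raised, caught by outer KeyError handler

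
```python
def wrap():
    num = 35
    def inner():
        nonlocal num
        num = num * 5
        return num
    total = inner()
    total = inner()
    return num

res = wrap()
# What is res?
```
875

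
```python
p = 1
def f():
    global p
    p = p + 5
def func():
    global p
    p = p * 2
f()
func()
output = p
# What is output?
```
12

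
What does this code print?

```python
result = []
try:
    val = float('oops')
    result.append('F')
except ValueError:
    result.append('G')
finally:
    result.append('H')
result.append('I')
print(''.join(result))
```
GHI

finally always runs, even after exception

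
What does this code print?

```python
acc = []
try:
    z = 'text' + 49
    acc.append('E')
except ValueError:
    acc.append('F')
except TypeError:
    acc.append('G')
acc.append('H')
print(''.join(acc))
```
GH

TypeError is caught by its specific handler, not ValueError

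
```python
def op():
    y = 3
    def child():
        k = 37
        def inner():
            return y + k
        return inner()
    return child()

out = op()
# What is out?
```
40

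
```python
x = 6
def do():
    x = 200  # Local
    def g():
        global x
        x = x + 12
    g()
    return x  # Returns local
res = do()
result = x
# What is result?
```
18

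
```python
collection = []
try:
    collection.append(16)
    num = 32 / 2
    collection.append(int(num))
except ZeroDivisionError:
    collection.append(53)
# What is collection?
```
[16, 16]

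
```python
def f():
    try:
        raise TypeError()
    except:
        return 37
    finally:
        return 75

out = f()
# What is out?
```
75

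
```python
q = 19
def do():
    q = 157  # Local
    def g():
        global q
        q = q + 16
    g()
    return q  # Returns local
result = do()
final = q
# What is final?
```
35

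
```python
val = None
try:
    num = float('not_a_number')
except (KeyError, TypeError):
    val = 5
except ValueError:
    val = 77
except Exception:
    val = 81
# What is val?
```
77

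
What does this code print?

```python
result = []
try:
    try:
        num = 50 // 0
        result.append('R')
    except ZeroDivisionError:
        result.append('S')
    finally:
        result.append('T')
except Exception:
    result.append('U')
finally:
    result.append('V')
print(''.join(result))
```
STV

Both finally blocks run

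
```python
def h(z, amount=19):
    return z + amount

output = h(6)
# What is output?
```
25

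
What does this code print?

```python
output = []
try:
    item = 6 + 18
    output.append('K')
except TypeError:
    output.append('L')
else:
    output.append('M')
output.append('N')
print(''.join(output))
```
KMN

else block runs when no exception occurs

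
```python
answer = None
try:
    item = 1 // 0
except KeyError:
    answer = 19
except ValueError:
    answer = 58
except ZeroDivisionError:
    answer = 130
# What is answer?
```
130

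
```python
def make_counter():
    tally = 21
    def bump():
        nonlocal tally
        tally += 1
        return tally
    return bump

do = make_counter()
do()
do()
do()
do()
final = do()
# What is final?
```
26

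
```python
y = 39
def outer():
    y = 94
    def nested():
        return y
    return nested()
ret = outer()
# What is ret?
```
94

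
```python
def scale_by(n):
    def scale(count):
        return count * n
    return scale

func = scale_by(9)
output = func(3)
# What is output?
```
27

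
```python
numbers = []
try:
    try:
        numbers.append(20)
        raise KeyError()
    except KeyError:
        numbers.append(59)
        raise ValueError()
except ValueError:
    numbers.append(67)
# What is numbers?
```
[20, 59, 67]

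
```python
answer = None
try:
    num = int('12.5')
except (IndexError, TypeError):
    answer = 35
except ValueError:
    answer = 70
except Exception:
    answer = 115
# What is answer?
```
70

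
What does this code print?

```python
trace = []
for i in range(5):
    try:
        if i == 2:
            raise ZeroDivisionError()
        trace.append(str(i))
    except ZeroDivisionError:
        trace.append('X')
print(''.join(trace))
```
01X34

Exception on i=2 caught, loop continues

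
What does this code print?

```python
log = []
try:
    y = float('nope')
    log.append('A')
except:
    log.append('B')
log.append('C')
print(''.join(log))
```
BC

Exception raised in try, caught by bare except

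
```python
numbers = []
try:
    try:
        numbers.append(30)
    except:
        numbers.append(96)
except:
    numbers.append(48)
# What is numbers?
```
[30]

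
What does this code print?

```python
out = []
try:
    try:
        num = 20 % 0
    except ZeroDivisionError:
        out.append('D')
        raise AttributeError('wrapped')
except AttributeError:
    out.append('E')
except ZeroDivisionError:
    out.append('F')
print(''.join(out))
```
DE

New AttributeError raised, caught by outer AttributeError handler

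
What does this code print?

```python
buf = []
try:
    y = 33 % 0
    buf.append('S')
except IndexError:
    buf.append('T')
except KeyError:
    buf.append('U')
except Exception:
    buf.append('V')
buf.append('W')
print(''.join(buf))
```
VW

ZeroDivisionError not specifically caught, falls to Exception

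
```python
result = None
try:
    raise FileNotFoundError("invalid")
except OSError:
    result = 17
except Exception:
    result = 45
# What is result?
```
17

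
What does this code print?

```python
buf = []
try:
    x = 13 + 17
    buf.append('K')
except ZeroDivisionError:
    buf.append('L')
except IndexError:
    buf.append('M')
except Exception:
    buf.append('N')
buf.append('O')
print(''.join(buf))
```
KO

No exception, try block completes normally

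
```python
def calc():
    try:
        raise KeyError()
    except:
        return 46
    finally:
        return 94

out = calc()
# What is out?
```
94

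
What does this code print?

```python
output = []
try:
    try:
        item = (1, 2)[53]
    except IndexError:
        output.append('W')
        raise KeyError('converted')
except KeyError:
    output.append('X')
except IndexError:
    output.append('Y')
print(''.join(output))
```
WX

New KeyError raised, caught by outer KeyError handler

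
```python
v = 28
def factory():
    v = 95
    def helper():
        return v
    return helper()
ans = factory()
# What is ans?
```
95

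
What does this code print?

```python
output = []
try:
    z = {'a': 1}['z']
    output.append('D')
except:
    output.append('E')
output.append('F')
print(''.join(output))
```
EF

Exception raised in try, caught by bare except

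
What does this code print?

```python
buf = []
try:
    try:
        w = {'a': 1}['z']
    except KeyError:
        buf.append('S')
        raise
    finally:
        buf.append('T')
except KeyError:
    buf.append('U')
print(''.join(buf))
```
STU

finally runs before re-raised exception propagates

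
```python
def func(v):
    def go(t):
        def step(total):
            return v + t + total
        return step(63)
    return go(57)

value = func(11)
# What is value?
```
131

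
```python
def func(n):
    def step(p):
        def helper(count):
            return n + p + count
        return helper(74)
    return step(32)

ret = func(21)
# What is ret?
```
127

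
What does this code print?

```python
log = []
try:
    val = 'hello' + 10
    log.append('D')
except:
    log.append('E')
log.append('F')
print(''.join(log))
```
EF

Exception raised in try, caught by bare except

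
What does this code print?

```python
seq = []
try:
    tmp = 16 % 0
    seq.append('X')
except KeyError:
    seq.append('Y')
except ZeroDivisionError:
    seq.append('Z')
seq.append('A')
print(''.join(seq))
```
ZA

ZeroDivisionError is caught by its specific handler, not KeyError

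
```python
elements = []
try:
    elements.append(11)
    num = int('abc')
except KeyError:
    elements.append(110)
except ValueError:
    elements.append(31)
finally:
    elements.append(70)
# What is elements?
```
[11, 31, 70]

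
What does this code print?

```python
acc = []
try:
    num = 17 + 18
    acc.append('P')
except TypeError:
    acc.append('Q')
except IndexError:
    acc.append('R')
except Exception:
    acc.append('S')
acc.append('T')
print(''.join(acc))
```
PT

No exception, try block completes normally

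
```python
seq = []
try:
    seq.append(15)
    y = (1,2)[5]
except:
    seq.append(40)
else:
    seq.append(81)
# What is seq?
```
[15, 40]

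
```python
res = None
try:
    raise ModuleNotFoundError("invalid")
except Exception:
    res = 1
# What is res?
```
1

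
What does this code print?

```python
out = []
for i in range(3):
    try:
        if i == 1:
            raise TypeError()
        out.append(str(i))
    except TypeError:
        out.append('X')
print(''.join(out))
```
0X2

Exception on i=1 caught, loop continues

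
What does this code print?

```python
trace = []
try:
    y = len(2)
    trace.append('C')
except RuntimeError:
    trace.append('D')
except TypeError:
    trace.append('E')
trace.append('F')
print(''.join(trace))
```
EF

TypeError is caught by its specific handler, not RuntimeError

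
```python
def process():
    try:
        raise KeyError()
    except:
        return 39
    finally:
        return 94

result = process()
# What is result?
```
94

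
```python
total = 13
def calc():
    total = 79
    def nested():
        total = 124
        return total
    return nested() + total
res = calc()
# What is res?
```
203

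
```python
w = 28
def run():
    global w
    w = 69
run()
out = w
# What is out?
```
69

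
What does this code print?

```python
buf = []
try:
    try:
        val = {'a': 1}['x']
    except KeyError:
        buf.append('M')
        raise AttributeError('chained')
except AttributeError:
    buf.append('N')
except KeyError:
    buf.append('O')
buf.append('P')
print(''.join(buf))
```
MNP

AttributeError raised and caught, original KeyError not re-raised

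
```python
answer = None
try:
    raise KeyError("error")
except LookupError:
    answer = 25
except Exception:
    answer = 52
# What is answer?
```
25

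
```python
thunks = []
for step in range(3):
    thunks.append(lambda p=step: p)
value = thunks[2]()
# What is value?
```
2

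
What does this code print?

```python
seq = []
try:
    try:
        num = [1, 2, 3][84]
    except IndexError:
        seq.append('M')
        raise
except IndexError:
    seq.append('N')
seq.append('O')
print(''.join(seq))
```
MNO

raise without argument re-raises current exception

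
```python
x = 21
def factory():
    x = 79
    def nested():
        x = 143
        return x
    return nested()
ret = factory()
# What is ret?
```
143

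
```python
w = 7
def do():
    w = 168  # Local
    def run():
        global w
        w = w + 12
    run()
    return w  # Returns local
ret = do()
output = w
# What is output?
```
19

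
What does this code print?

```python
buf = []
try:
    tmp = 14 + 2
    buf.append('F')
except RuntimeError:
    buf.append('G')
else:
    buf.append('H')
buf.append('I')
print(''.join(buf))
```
FHI

else block runs when no exception occurs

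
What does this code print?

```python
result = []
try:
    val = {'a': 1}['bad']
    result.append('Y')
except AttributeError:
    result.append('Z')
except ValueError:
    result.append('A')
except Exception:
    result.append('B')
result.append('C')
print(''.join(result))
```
BC

KeyError not specifically caught, falls to Exception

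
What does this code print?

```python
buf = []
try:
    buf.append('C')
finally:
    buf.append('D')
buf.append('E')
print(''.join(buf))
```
CDE

try/finally without except, no exception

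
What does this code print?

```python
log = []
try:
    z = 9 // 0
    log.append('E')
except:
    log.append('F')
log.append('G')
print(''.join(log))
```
FG

Exception raised in try, caught by bare except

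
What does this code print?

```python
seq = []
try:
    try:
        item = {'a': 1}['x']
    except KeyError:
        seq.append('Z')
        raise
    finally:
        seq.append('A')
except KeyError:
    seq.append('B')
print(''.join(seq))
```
ZAB

finally runs before re-raised exception propagates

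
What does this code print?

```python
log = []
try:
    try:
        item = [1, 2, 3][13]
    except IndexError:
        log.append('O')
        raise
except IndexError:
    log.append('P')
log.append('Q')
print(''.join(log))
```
OPQ

raise without argument re-raises current exception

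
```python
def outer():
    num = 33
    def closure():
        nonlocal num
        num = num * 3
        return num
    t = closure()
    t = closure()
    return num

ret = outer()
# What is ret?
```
297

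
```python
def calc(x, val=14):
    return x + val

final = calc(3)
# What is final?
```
17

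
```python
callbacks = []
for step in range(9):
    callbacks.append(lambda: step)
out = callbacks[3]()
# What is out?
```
8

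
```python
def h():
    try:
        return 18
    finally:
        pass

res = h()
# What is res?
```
18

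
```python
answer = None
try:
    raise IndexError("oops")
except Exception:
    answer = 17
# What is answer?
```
17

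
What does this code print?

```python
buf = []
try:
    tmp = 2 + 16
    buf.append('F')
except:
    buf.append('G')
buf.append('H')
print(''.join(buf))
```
FH

No exception, try block completes normally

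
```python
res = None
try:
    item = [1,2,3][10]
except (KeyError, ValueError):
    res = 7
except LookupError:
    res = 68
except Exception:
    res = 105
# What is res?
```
68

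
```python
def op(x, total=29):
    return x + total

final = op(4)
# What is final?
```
33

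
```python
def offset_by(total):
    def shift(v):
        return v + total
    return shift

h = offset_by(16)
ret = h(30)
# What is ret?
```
46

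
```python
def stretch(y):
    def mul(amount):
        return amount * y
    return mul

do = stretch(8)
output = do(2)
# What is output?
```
16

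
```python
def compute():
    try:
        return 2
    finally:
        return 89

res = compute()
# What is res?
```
89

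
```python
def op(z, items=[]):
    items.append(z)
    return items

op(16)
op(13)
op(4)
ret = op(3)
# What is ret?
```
[16, 13, 4, 3]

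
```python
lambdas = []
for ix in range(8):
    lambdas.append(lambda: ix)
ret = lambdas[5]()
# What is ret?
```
7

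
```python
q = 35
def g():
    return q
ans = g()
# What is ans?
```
35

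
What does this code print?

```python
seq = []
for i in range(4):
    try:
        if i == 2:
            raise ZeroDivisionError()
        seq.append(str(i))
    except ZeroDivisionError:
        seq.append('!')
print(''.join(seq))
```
01!3

Exception on i=2 caught, loop continues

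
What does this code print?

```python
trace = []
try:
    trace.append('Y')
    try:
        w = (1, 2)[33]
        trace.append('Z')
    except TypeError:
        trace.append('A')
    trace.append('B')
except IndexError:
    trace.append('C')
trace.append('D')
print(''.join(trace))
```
YCD

Inner handler doesn't match, propagates to outer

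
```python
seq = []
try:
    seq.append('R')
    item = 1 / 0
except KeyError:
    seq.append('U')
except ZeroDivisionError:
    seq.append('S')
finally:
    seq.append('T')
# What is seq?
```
['R', 'S', 'T']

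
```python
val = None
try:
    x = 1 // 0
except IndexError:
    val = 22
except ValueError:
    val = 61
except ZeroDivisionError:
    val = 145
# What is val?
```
145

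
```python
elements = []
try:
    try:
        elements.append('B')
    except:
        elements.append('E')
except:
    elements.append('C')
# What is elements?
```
['B']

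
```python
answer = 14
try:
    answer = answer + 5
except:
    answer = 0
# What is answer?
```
19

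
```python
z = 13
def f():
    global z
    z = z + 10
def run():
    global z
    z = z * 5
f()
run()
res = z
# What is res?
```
115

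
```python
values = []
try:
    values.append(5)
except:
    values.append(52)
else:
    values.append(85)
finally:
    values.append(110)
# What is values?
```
[5, 85, 110]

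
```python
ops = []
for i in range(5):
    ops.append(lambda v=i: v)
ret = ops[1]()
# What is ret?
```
1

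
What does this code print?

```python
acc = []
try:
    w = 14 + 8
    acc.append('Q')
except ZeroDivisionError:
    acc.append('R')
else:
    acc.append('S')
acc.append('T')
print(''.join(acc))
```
QST

else block runs when no exception occurs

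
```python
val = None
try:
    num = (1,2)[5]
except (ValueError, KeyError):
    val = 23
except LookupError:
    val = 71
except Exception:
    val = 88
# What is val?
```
71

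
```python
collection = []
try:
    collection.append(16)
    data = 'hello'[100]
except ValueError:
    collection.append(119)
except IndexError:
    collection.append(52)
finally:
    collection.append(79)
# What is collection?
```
[16, 52, 79]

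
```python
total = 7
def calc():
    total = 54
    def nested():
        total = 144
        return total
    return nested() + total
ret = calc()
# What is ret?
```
198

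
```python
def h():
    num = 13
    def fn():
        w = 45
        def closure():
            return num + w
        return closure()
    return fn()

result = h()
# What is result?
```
58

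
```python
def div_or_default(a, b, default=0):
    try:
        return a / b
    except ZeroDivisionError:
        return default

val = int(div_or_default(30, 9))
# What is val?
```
3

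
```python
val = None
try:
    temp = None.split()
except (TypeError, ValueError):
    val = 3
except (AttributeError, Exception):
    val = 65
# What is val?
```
65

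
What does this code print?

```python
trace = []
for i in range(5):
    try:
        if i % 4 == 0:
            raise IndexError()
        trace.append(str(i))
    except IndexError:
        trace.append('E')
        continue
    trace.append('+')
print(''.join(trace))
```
E1+2+3+E

continue in except skips rest of loop body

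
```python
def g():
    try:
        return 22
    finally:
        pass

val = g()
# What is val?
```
22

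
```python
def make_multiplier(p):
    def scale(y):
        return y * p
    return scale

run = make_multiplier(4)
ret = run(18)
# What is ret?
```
72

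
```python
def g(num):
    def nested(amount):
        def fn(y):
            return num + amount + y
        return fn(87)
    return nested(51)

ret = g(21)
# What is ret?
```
159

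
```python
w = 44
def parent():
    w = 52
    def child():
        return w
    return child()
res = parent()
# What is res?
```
52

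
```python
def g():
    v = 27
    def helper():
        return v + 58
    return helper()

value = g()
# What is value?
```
85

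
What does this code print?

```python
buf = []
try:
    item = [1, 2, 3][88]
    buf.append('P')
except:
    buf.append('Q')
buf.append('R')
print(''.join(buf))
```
QR

Exception raised in try, caught by bare except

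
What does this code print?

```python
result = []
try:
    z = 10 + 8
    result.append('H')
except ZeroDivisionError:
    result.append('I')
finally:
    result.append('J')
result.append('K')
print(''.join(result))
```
HJK

finally runs after normal execution too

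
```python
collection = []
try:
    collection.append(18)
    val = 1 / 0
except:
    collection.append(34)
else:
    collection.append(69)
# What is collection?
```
[18, 34]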